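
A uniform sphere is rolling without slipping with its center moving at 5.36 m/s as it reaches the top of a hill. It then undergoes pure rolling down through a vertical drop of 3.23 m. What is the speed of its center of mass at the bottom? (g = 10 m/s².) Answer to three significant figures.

With I = (2/5)MR², the ratio k = I/(MR²) is 0.4.
Rolling without slipping gives ω = v/R, so the total kinetic energy is ½Mv² + ½Iω² = ½(1+k)Mv² = (7/10)Mv².
Energy conservation: (7/10)Mv₀² + Mgh = (7/10)Mv², so v² = v₀² + 2gh/(1+k).
v = √(5.36² + 2×10×3.23/1.4) = √74.87 ≈ 8.65 m/s.

v ≈ 8.65 m/s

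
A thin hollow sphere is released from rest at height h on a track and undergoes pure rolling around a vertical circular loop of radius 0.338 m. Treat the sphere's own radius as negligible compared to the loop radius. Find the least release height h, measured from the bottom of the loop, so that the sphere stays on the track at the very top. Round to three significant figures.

h_min ≈ 0.958 m

With I = (2/3)MR², the ratio k = I/(MR²) is 2/3.
At the top of the loop, the minimum-contact condition is Mg = Mv_top²/r, so v_top² = gr.
With ω = v/R, the kinetic energy at speed v is ½(1+k)Mv² = (5/6)Mv².
Energy conservation from release (height h) to the top (height 2r): Mgh = Mg(2r) + (5/6)M·gr.
Thus h_min = 2r + (1+k)r/2 = r(2 + 1.667/2) = 0.338 × 2.833 ≈ 0.958 m.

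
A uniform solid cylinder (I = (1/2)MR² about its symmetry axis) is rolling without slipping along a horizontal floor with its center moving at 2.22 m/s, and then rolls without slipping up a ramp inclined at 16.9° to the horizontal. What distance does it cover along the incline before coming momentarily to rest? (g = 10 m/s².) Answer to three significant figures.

d ≈ 1.27 m

With I = (1/2)MR², the ratio k = I/(MR²) is 0.5.
The rolling condition ω = v/R makes the rotational term ½I(v/R)² = ½kMv², so KE_total = ½(1+k)Mv² = (3/4)Mv².
Setting this equal to Mgh gives the vertical rise h = (1+k)v₀²/(2g) = 1.5×2.22²/(2×10) = 0.3696 m.
Along the incline, d = h/sinθ = 0.3696/sin16.9° ≈ 1.27 m.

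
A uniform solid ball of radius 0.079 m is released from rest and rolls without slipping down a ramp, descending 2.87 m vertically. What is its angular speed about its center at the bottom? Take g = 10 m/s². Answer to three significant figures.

For this body I = (2/5)MR², i.e. k = I/(MR²) = 0.4.
Rolling without slipping gives ω = v/R, so the total kinetic energy is ½Mv² + ½Iω² = ½(1+k)Mv² = (7/10)Mv².
Energy conservation Mgh = ½(1+k)Mv² gives v = √(2gh/(1+k)) = √(2 × 10 × 2.87 / 1.4) = 6.403 m/s.
Then ω = v/R = 6.403 / 0.079 ≈ 81.1 rad/s.

ω ≈ 81.1 rad/s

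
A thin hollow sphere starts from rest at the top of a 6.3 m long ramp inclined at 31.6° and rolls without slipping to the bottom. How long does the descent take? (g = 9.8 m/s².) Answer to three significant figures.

With I = (2/3)MR², the ratio k = I/(MR²) is 2/3.
Translational: Mg sinθ − f = Ma. Rotational about the CM: fR = Iα = kMRa, so f = kMa.
Hence a = g sinθ/(1+k) = 9.8×sin31.6°/1.667 = 3.081 m/s².
With constant a from rest, t = √(2L/a) = √(2·6.3/3.081) ≈ 2.02 s.

t ≈ 2.02 s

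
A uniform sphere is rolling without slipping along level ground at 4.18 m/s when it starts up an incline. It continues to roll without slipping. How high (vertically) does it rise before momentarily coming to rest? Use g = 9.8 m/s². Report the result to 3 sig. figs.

For this body I = (2/5)MR², i.e. k = I/(MR²) = 0.4.
Pure rolling means v = ωR; then KE = ½Mv² + ½I(v/R)² = ½(1+k)Mv² = (7/10)Mv².
At the top the kinetic energy is zero, so (7/10)Mv₀² = Mgh.
Thus h = (1+k)v₀²/(2g) = 1.4 × 4.18² / (2 × 9.8) ≈ 1.25 m.

h ≈ 1.25 m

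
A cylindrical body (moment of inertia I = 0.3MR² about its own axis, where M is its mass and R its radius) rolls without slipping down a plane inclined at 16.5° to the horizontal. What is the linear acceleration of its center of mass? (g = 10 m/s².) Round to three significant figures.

a ≈ 2.18 m/s²

For this body I = 0.3MR², i.e. k = I/(MR²) = 0.3.
Translational: Mg sinθ − f = Ma. Rotational about the CM: fR = Iα = kMRa, so f = kMa.
Eliminating f: Mg sinθ = (1+k)Ma, so a = g sinθ/(1+k) = 10 × sin16.5° / 1.3 ≈ 2.18 m/s².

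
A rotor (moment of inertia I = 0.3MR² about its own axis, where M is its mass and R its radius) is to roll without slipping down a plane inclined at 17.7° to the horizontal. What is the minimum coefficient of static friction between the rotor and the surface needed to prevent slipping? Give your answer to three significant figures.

μ_min ≈ 0.0736

The moment of inertia is 0.3MR², giving k ≡ I/(MR²) = 0.3.
Along the incline Mg sinθ − f = Ma, and torque about the center fR = Iα = kMR²(a/R) gives f = kMa.
These give a = g sinθ/(1+k) and the required friction f = kMg sinθ/(1+k).
The normal force is N = Mg cosθ, so μ_min = f/N = k tanθ/(1+k).
μ_min = 0.3 × tan17.7° / 1.3 ≈ 0.0736.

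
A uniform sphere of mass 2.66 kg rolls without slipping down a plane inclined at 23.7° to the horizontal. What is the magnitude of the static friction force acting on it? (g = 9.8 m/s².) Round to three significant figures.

f ≈ 2.99 N

For this body I = (2/5)MR², i.e. k = I/(MR²) = 0.4.
Translational: Mg sinθ − f = Ma. Rotational about the CM: fR = Iα = kMRa, so f = kMa.
Combining, a = g sinθ/(1+k) and f = kMa = kMg sinθ/(1+k).
f = 0.4 × 2.66 × 9.8 × sin23.7° / 1.4 ≈ 2.99 N.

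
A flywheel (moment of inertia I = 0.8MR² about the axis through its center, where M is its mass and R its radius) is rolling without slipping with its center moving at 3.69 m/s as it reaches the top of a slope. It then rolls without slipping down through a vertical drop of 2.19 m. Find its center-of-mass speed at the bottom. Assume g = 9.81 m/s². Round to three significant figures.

v ≈ 6.12 m/s

With I = 0.8MR², the ratio k = I/(MR²) is 0.8.
Pure rolling means v = ωR; then KE = ½Mv² + ½I(v/R)² = ½(1+k)Mv² = (9/10)Mv².
Energy conservation: (9/10)Mv₀² + Mgh = (9/10)Mv², so v² = v₀² + 2gh/(1+k).
v = √(3.69² + 2×9.81×2.19/1.8) = √37.49 ≈ 6.12 m/s.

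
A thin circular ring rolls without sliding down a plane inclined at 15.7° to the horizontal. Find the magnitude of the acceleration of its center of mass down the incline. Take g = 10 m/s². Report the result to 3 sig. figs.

The moment of inertia is MR², giving k ≡ I/(MR²) = 1.
Along the incline Mg sinθ − f = Ma, and torque about the center fR = Iα = kMR²(a/R) gives f = kMa.
Eliminating f: Mg sinθ = (1+k)Ma, so a = g sinθ/(1+k) = 10 × sin15.7° / 2 ≈ 1.35 m/s².

a ≈ 1.35 m/s²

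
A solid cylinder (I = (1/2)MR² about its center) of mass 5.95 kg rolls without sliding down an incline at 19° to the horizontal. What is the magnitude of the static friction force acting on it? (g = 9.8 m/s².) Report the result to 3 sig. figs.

f ≈ 6.33 N

For this body I = (1/2)MR², i.e. k = I/(MR²) = 0.5.
Newton's second law down the slope: Mg sinθ − f = Ma. The torque equation fR = Iα (with α = a/R) gives f = kMa.
Combining, a = g sinθ/(1+k) and f = kMa = kMg sinθ/(1+k).
f = 0.5 × 5.95 × 9.8 × sin19° / 1.5 ≈ 6.33 N.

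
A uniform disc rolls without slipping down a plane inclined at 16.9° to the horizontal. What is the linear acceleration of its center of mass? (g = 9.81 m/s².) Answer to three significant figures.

For this body I = (1/2)MR², i.e. k = I/(MR²) = 0.5.
Translational: Mg sinθ − f = Ma. Rotational about the CM: fR = Iα = kMRa, so f = kMa.
Eliminating f: Mg sinθ = (1+k)Ma, so a = g sinθ/(1+k) = 9.81 × sin16.9° / 1.5 ≈ 1.90 m/s².

a ≈ 1.90 m/s²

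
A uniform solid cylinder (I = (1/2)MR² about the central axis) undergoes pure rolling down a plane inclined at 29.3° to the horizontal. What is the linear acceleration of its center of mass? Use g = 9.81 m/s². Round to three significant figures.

With I = (1/2)MR², the ratio k = I/(MR²) is 0.5.
Along the incline Mg sinθ − f = Ma, and torque about the center fR = Iα = kMR²(a/R) gives f = kMa.
Eliminating f: Mg sinθ = (1+k)Ma, so a = g sinθ/(1+k) = 9.81 × sin29.3° / 1.5 ≈ 3.20 m/s².

a ≈ 3.20 m/s²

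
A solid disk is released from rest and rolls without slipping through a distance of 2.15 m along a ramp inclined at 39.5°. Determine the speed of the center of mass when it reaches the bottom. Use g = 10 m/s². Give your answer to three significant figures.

v ≈ 4.27 m/s

Here I = (1/2)MR², so the shape factor k = I/(MR²) = 0.5.
Since it rolls without slipping, ω = v/R and KE = ½Mv² + ½Iω² = ½(1+k)Mv² = (3/4)Mv².
The vertical drop is h = L sinθ = 2.15 × sin39.5° = 1.368 m.
Energy conservation: Mgh = (3/4)Mv², so v = √(2gh/(1+k)) = √(2 × 10 × 1.368 / 1.5) ≈ 4.27 m/s.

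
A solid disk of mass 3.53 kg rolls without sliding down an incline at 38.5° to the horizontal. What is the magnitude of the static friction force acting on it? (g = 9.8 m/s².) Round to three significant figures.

f ≈ 7.18 N

With I = (1/2)MR², the ratio k = I/(MR²) is 0.5.
Along the incline Mg sinθ − f = Ma, and torque about the center fR = Iα = kMR²(a/R) gives f = kMa.
Combining, a = g sinθ/(1+k) and f = kMa = kMg sinθ/(1+k).
f = 0.5 × 3.53 × 9.8 × sin38.5° / 1.5 ≈ 7.18 N.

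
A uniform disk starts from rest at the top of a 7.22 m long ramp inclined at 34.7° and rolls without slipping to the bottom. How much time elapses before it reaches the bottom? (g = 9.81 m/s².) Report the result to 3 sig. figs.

t ≈ 1.97 s

For this body I = (1/2)MR², i.e. k = I/(MR²) = 0.5.
Along the incline Mg sinθ − f = Ma, and torque about the center fR = Iα = kMR²(a/R) gives f = kMa.
Hence a = g sinθ/(1+k) = 9.81×sin34.7°/1.5 = 3.723 m/s².
Starting from rest, L = ½at², so t = √(2L/a) = √(2×7.22/3.723) ≈ 1.97 s.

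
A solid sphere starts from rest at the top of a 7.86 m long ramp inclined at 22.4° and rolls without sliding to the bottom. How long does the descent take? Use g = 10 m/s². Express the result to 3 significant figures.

With I = (2/5)MR², the ratio k = I/(MR²) is 0.4.
Along the incline Mg sinθ − f = Ma, and torque about the center fR = Iα = kMR²(a/R) gives f = kMa.
Hence a = g sinθ/(1+k) = 10×sin22.4°/1.4 = 2.722 m/s².
Starting from rest, L = ½at², so t = √(2L/a) = √(2×7.86/2.722) ≈ 2.40 s.

t ≈ 2.40 s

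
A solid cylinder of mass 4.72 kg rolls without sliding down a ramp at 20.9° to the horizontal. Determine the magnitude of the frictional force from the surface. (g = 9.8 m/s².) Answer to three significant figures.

For this body I = (1/2)MR², i.e. k = I/(MR²) = 0.5.
Newton's second law down the slope: Mg sinθ − f = Ma. The torque equation fR = Iα (with α = a/R) gives f = kMa.
Combining, a = g sinθ/(1+k) and f = kMa = kMg sinθ/(1+k).
f = 0.5 × 4.72 × 9.8 × sin20.9° / 1.5 ≈ 5.50 N.

f ≈ 5.50 N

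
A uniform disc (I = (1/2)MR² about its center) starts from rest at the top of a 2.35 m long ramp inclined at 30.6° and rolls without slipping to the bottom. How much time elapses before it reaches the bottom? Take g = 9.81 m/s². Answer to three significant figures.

t ≈ 1.19 s

With I = (1/2)MR², the ratio k = I/(MR²) is 0.5.
Newton's second law down the slope: Mg sinθ − f = Ma. The torque equation fR = Iα (with α = a/R) gives f = kMa.
Hence a = g sinθ/(1+k) = 9.81×sin30.6°/1.5 = 3.329 m/s².
Starting from rest, L = ½at², so t = √(2L/a) = √(2×2.35/3.329) ≈ 1.19 s.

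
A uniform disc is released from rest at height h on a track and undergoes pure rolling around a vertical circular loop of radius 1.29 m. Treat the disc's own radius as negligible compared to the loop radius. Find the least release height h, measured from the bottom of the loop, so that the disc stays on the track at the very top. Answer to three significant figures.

The moment of inertia is (1/2)MR², giving k ≡ I/(MR²) = 0.5.
At the top, contact is just lost when gravity alone supplies the centripetal force: Mg = Mv_top²/r, i.e. v_top² = gr.
With ω = v/R, the kinetic energy at speed v is ½(1+k)Mv² = (3/4)Mv².
Energy conservation from release (height h) to the top (height 2r): Mgh = Mg(2r) + (3/4)M·gr.
Thus h_min = 2r + (1+k)r/2 = r(2 + 1.5/2) = 1.29 × 2.75 ≈ 3.55 m.

h_min ≈ 3.55 m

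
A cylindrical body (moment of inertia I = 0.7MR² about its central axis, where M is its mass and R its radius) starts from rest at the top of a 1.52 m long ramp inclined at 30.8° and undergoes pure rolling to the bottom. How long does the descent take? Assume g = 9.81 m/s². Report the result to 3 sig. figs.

t ≈ 1.01 s

The moment of inertia is 0.7MR², giving k ≡ I/(MR²) = 0.7.
Newton's second law down the slope: Mg sinθ − f = Ma. The torque equation fR = Iα (with α = a/R) gives f = kMa.
Hence a = g sinθ/(1+k) = 9.81×sin30.8°/1.7 = 2.955 m/s².
Starting from rest, L = ½at², so t = √(2L/a) = √(2×1.52/2.955) ≈ 1.01 s.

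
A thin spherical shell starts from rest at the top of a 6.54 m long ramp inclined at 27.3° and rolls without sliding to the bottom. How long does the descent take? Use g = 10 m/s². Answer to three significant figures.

t ≈ 2.18 s

The moment of inertia is (2/3)MR², giving k ≡ I/(MR²) = 2/3.
Newton's second law down the slope: Mg sinθ − f = Ma. The torque equation fR = Iα (with α = a/R) gives f = kMa.
Hence a = g sinθ/(1+k) = 10×sin27.3°/1.667 = 2.752 m/s².
With constant a from rest, t = √(2L/a) = √(2·6.54/2.752) ≈ 2.18 s.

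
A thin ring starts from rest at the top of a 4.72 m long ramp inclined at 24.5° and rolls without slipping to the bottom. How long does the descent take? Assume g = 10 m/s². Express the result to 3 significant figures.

For this body I = MR², i.e. k = I/(MR²) = 1.
Along the incline Mg sinθ − f = Ma, and torque about the center fR = Iα = kMR²(a/R) gives f = kMa.
Hence a = g sinθ/(1+k) = 10×sin24.5°/2 = 2.073 m/s².
With constant a from rest, t = √(2L/a) = √(2·4.72/2.073) ≈ 2.13 s.

t ≈ 2.13 s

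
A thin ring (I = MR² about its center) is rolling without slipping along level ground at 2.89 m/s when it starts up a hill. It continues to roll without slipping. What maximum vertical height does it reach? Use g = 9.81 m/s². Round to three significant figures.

h ≈ 0.851 m

The moment of inertia is MR², giving k ≡ I/(MR²) = 1.
Since it rolls without slipping, ω = v/R and KE = ½Mv² + ½Iω² = ½(1+k)Mv² = Mv².
At the top the kinetic energy is zero, so Mv₀² = Mgh.
Thus h = (1+k)v₀²/(2g) = 2 × 2.89² / (2 × 9.81) ≈ 0.851 m.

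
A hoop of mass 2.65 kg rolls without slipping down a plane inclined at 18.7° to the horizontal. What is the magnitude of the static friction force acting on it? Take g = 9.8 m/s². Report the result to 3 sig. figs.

Here I = MR², so the shape factor k = I/(MR²) = 1.
Translational: Mg sinθ − f = Ma. Rotational about the CM: fR = Iα = kMRa, so f = kMa.
Combining, a = g sinθ/(1+k) and f = kMa = kMg sinθ/(1+k).
f = 1 × 2.65 × 9.8 × sin18.7° / 2 ≈ 4.16 N.

f ≈ 4.16 N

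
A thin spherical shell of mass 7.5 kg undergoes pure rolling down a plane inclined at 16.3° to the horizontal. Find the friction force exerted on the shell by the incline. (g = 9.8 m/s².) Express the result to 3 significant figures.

f ≈ 8.25 N

The moment of inertia is (2/3)MR², giving k ≡ I/(MR²) = 2/3.
Newton's second law down the slope: Mg sinθ − f = Ma. The torque equation fR = Iα (with α = a/R) gives f = kMa.
Combining, a = g sinθ/(1+k) and f = kMa = kMg sinθ/(1+k).
f = (2/3) × 7.5 × 9.8 × sin16.3° / 1.667 ≈ 8.25 N.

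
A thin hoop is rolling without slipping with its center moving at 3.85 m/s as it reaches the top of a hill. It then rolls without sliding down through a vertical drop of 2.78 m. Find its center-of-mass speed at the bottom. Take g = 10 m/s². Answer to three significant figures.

Here I = MR², so the shape factor k = I/(MR²) = 1.
Since it rolls without slipping, ω = v/R and KE = ½Mv² + ½Iω² = ½(1+k)Mv² = Mv².
Conserving energy between top and bottom: Mv² = Mv₀² + Mgh, hence v² = v₀² + 2gh/(1+k).
v = √(3.85² + 2×10×2.78/2) = √42.62 ≈ 6.53 m/s.

v ≈ 6.53 m/s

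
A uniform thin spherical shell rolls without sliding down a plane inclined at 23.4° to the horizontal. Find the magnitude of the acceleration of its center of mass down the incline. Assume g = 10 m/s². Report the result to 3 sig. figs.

a ≈ 2.38 m/s²

The moment of inertia is (2/3)MR², giving k ≡ I/(MR²) = 2/3.
Newton's second law down the slope: Mg sinθ − f = Ma. The torque equation fR = Iα (with α = a/R) gives f = kMa.
Eliminating f: Mg sinθ = (1+k)Ma, so a = g sinθ/(1+k) = 10 × sin23.4° / 1.667 ≈ 2.38 m/s².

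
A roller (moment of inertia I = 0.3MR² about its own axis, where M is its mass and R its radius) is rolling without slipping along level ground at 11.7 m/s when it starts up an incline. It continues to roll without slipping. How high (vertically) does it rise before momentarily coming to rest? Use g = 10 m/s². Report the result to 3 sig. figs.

h ≈ 8.90 m

The moment of inertia is 0.3MR², giving k ≡ I/(MR²) = 0.3.
Pure rolling means v = ωR; then KE = ½Mv² + ½I(v/R)² = ½(1+k)Mv² = (13/20)Mv².
At the top the kinetic energy is zero, so (13/20)Mv₀² = Mgh.
Thus h = (1+k)v₀²/(2g) = 1.3 × 11.7² / (2 × 10) ≈ 8.90 m.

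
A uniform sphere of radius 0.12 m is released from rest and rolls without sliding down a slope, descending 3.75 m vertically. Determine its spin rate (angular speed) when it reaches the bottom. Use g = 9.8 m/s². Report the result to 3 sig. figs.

ω ≈ 60.4 rad/s

Here I = (2/5)MR², so the shape factor k = I/(MR²) = 0.4.
Rolling without slipping gives ω = v/R, so the total kinetic energy is ½Mv² + ½Iω² = ½(1+k)Mv² = (7/10)Mv².
Energy conservation Mgh = ½(1+k)Mv² gives v = √(2gh/(1+k)) = √(2 × 9.8 × 3.75 / 1.4) = 7.246 m/s.
Then ω = v/R = 7.246 / 0.12 ≈ 60.4 rad/s.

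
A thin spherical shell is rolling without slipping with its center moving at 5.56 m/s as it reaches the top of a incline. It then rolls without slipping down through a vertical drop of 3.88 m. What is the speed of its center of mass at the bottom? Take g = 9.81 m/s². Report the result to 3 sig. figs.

v ≈ 8.75 m/s

The moment of inertia is (2/3)MR², giving k ≡ I/(MR²) = 2/3.
Pure rolling means v = ωR; then KE = ½Mv² + ½I(v/R)² = ½(1+k)Mv² = (5/6)Mv².
Energy conservation: (5/6)Mv₀² + Mgh = (5/6)Mv², so v² = v₀² + 2gh/(1+k).
v = √(5.56² + 2×9.81×3.88/1.667) = √76.59 ≈ 8.75 m/s.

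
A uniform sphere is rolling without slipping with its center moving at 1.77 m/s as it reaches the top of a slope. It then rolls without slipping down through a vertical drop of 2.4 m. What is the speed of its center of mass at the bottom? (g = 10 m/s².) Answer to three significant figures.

v ≈ 6.12 m/s

The moment of inertia is (2/5)MR², giving k ≡ I/(MR²) = 0.4.
Pure rolling means v = ωR; then KE = ½Mv² + ½I(v/R)² = ½(1+k)Mv² = (7/10)Mv².
Conserving energy between top and bottom: (7/10)Mv² = (7/10)Mv₀² + Mgh, hence v² = v₀² + 2gh/(1+k).
v = √(1.77² + 2×10×2.4/1.4) = √37.42 ≈ 6.12 m/s.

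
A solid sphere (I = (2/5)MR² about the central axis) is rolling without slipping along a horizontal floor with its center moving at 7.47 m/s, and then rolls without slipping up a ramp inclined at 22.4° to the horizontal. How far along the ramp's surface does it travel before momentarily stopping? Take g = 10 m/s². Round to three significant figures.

d ≈ 10.3 m

For this body I = (2/5)MR², i.e. k = I/(MR²) = 0.4.
Pure rolling means v = ωR; then KE = ½Mv² + ½I(v/R)² = ½(1+k)Mv² = (7/10)Mv².
Setting this equal to Mgh gives the vertical rise h = (1+k)v₀²/(2g) = 1.4×7.47²/(2×10) = 3.906 m.
The distance along the slope is d = h/sinθ = 3.906/sin22.4° ≈ 10.3 m.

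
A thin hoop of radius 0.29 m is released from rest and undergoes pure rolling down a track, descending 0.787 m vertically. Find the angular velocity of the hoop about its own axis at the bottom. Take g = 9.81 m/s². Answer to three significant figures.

ω ≈ 9.58 rad/s

For this body I = MR², i.e. k = I/(MR²) = 1.
Pure rolling means v = ωR; then KE = ½Mv² + ½I(v/R)² = ½(1+k)Mv² = Mv².
Energy conservation Mgh = ½(1+k)Mv² gives v = √(2gh/(1+k)) = √(2 × 9.81 × 0.787 / 2) = 2.779 m/s.
The angular speed follows from ω = v/R = 2.779/0.29 ≈ 9.58 rad/s.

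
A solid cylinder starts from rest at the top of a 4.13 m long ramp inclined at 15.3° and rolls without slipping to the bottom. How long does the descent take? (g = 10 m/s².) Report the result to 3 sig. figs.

t ≈ 2.17 s

Here I = (1/2)MR², so the shape factor k = I/(MR²) = 0.5.
Newton's second law down the slope: Mg sinθ − f = Ma. The torque equation fR = Iα (with α = a/R) gives f = kMa.
Hence a = g sinθ/(1+k) = 10×sin15.3°/1.5 = 1.759 m/s².
With constant a from rest, t = √(2L/a) = √(2·4.13/1.759) ≈ 2.17 s.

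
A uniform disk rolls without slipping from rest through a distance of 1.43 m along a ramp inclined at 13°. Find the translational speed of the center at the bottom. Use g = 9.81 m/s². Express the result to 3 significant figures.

For this body I = (1/2)MR², i.e. k = I/(MR²) = 0.5.
Rolling without slipping gives ω = v/R, so the total kinetic energy is ½Mv² + ½Iω² = ½(1+k)Mv² = (3/4)Mv².
The vertical drop is h = L sinθ = 1.43 × sin13° = 0.3217 m.
Setting Mgh = (3/4)Mv² gives v = √(2gh/(1+k)) = √(2·9.81·0.3217/1.5) ≈ 2.05 m/s.

v ≈ 2.05 m/s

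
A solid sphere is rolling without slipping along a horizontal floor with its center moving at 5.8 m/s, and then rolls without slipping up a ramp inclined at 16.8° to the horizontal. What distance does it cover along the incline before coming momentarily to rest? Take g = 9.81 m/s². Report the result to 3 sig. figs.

The moment of inertia is (2/5)MR², giving k ≡ I/(MR²) = 0.4.
Rolling without slipping gives ω = v/R, so the total kinetic energy is ½Mv² + ½Iω² = ½(1+k)Mv² = (7/10)Mv².
Setting this equal to Mgh gives the vertical rise h = (1+k)v₀²/(2g) = 1.4×5.8²/(2×9.81) = 2.4 m.
The distance along the slope is d = h/sinθ = 2.4/sin16.8° ≈ 8.30 m.

d ≈ 8.30 m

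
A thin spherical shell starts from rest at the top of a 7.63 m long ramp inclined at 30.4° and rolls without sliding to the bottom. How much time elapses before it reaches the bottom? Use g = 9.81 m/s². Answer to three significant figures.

For this body I = (2/3)MR², i.e. k = I/(MR²) = 2/3.
Along the incline Mg sinθ − f = Ma, and torque about the center fR = Iα = kMR²(a/R) gives f = kMa.
Hence a = g sinθ/(1+k) = 9.81×sin30.4°/1.667 = 2.979 m/s².
With constant a from rest, t = √(2L/a) = √(2·7.63/2.979) ≈ 2.26 s.

t ≈ 2.26 s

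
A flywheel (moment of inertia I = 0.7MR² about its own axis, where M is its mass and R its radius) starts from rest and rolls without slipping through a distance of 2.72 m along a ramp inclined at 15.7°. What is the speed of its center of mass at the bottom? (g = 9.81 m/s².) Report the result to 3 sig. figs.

v ≈ 2.91 m/s

For this body I = 0.7MR², i.e. k = I/(MR²) = 0.7.
Rolling without slipping gives ω = v/R, so the total kinetic energy is ½Mv² + ½Iω² = ½(1+k)Mv² = (17/20)Mv².
The vertical drop is h = L sinθ = 2.72 × sin15.7° = 0.736 m.
Setting Mgh = (17/20)Mv² gives v = √(2gh/(1+k)) = √(2·9.81·0.736/1.7) ≈ 2.91 m/s.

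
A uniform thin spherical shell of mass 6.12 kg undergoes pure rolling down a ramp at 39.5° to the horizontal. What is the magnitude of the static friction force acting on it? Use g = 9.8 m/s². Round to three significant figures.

f ≈ 15.3 N

Here I = (2/3)MR², so the shape factor k = I/(MR²) = 2/3.
Newton's second law down the slope: Mg sinθ − f = Ma. The torque equation fR = Iα (with α = a/R) gives f = kMa.
Combining, a = g sinθ/(1+k) and f = kMa = kMg sinθ/(1+k).
f = (2/3) × 6.12 × 9.8 × sin39.5° / 1.667 ≈ 15.3 N.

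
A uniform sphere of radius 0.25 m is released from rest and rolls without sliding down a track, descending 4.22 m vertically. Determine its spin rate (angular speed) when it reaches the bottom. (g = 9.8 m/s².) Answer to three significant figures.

With I = (2/5)MR², the ratio k = I/(MR²) is 0.4.
Since it rolls without slipping, ω = v/R and KE = ½Mv² + ½Iω² = ½(1+k)Mv² = (7/10)Mv².
Energy conservation Mgh = ½(1+k)Mv² gives v = √(2gh/(1+k)) = √(2 × 9.8 × 4.22 / 1.4) = 7.686 m/s.
Then ω = v/R = 7.686 / 0.25 ≈ 30.7 rad/s.

ω ≈ 30.7 rad/s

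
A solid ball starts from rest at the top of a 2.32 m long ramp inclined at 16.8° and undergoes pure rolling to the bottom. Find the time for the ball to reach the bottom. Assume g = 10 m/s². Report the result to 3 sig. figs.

t ≈ 1.50 s

For this body I = (2/5)MR², i.e. k = I/(MR²) = 0.4.
Newton's second law down the slope: Mg sinθ − f = Ma. The torque equation fR = Iα (with α = a/R) gives f = kMa.
Hence a = g sinθ/(1+k) = 10×sin16.8°/1.4 = 2.065 m/s².
With constant a from rest, t = √(2L/a) = √(2·2.32/2.065) ≈ 1.50 s.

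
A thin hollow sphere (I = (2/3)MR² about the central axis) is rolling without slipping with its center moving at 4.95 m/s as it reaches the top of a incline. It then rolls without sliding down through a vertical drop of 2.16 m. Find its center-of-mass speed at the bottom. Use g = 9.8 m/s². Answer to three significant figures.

v ≈ 7.06 m/s

Here I = (2/3)MR², so the shape factor k = I/(MR²) = 2/3.
Since it rolls without slipping, ω = v/R and KE = ½Mv² + ½Iω² = ½(1+k)Mv² = (5/6)Mv².
Energy conservation: (5/6)Mv₀² + Mgh = (5/6)Mv², so v² = v₀² + 2gh/(1+k).
v = √(4.95² + 2×9.8×2.16/1.667) = √49.9 ≈ 7.06 m/s.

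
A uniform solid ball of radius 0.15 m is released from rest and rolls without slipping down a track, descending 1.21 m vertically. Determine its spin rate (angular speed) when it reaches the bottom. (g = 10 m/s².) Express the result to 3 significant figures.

For this body I = (2/5)MR², i.e. k = I/(MR²) = 0.4.
The rolling condition ω = v/R makes the rotational term ½I(v/R)² = ½kMv², so KE_total = ½(1+k)Mv² = (7/10)Mv².
Energy conservation Mgh = ½(1+k)Mv² gives v = √(2gh/(1+k)) = √(2 × 10 × 1.21 / 1.4) = 4.158 m/s.
Then ω = v/R = 4.158 / 0.15 ≈ 27.7 rad/s.

ω ≈ 27.7 rad/s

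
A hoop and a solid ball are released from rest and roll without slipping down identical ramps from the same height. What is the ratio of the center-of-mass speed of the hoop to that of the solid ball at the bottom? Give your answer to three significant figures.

Each satisfies Mgh = ½(1+k)Mv² with k = I/(MR²), so v ∝ 1/√(1+k).
For the hoop k = 1; for the solid ball k = 0.4.
v₁/v₂ = √((1+k₂)/(1+k₁)) = √(1.4/2) ≈ 0.837.

v_ratio ≈ 0.837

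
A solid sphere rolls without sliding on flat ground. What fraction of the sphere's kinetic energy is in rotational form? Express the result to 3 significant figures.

Here I = (2/5)MR², so the shape factor k = I/(MR²) = 0.4.
Since ω = v/R, the translational part is ½Mv² and the rotational part is ½I(v/R)² = ½kMv²; the total is ½(1+k)Mv².
The rotational fraction is therefore k/(1+k) = 0.4/1.4 ≈ 0.286.

fraction ≈ 0.286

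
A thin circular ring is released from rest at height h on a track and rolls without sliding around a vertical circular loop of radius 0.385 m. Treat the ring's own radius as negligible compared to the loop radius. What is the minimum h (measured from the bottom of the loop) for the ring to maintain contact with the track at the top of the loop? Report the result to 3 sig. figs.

h_min ≈ 1.16 m

For this body I = MR², i.e. k = I/(MR²) = 1.
At the top of the loop, the minimum-contact condition is Mg = Mv_top²/r, so v_top² = gr.
With ω = v/R, the kinetic energy at speed v is ½(1+k)Mv² = Mv².
Energy conservation from release (height h) to the top (height 2r): Mgh = Mg(2r) + M·gr.
Thus h_min = 2r + (1+k)r/2 = r(2 + 2/2) = 0.385 × 3 ≈ 1.16 m.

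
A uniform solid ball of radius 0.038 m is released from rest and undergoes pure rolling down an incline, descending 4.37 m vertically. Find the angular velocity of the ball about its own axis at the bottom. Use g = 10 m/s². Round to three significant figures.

ω ≈ 208 rad/s

The moment of inertia is (2/5)MR², giving k ≡ I/(MR²) = 0.4.
Pure rolling means v = ωR; then KE = ½Mv² + ½I(v/R)² = ½(1+k)Mv² = (7/10)Mv².
Energy conservation Mgh = ½(1+k)Mv² gives v = √(2gh/(1+k)) = √(2 × 10 × 4.37 / 1.4) = 7.901 m/s.
The angular speed follows from ω = v/R = 7.901/0.038 ≈ 208 rad/s.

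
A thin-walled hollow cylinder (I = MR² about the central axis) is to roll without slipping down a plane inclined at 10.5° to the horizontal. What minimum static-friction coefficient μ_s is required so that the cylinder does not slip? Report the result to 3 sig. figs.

μ_min ≈ 0.0927

For this body I = MR², i.e. k = I/(MR²) = 1.
Translational: Mg sinθ − f = Ma. Rotational about the CM: fR = Iα = kMRa, so f = kMa.
These give a = g sinθ/(1+k) and the required friction f = kMg sinθ/(1+k).
The normal force is N = Mg cosθ, so μ_min = f/N = k tanθ/(1+k).
μ_min = 1 × tan10.5° / 2 ≈ 0.0927.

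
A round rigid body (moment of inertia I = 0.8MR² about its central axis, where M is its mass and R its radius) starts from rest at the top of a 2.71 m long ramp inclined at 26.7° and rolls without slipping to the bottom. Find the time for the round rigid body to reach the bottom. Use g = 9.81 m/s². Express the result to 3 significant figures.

The moment of inertia is 0.8MR², giving k ≡ I/(MR²) = 0.8.
Along the incline Mg sinθ − f = Ma, and torque about the center fR = Iα = kMR²(a/R) gives f = kMa.
Hence a = g sinθ/(1+k) = 9.81×sin26.7°/1.8 = 2.449 m/s².
Starting from rest, L = ½at², so t = √(2L/a) = √(2×2.71/2.449) ≈ 1.49 s.

t ≈ 1.49 s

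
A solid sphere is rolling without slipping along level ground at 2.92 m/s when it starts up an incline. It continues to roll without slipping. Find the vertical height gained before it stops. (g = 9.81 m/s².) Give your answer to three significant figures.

h ≈ 0.608 m

With I = (2/5)MR², the ratio k = I/(MR²) is 0.4.
Pure rolling means v = ωR; then KE = ½Mv² + ½I(v/R)² = ½(1+k)Mv² = (7/10)Mv².
All of this converts to potential energy at the highest point: (7/10)Mv₀² = Mgh.
Thus h = (1+k)v₀²/(2g) = 1.4 × 2.92² / (2 × 9.81) ≈ 0.608 m.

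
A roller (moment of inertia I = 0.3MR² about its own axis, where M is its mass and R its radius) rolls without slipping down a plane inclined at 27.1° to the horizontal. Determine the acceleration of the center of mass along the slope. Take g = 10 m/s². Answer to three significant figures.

a ≈ 3.50 m/s²

With I = 0.3MR², the ratio k = I/(MR²) is 0.3.
Translational: Mg sinθ − f = Ma. Rotational about the CM: fR = Iα = kMRa, so f = kMa.
Eliminating f: Mg sinθ = (1+k)Ma, so a = g sinθ/(1+k) = 10 × sin27.1° / 1.3 ≈ 3.50 m/s².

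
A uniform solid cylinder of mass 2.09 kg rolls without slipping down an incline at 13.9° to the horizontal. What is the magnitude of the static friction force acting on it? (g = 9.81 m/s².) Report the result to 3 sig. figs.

For this body I = (1/2)MR², i.e. k = I/(MR²) = 0.5.
Translational: Mg sinθ − f = Ma. Rotational about the CM: fR = Iα = kMRa, so f = kMa.
Combining, a = g sinθ/(1+k) and f = kMa = kMg sinθ/(1+k).
f = 0.5 × 2.09 × 9.81 × sin13.9° / 1.5 ≈ 1.64 N.

f ≈ 1.64 N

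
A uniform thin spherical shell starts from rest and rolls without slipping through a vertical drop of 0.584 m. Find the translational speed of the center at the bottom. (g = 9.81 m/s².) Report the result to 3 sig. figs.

Here I = (2/3)MR², so the shape factor k = I/(MR²) = 2/3.
Since it rolls without slipping, ω = v/R and KE = ½Mv² + ½Iω² = ½(1+k)Mv² = (5/6)Mv².
Setting Mgh = (5/6)Mv² gives v = √(2gh/(1+k)) = √(2·9.81·0.584/1.667) ≈ 2.62 m/s.

v ≈ 2.62 m/s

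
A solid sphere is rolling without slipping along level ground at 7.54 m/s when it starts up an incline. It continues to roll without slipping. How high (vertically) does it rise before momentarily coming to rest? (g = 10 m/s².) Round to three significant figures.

h ≈ 3.98 m

The moment of inertia is (2/5)MR², giving k ≡ I/(MR²) = 0.4.
Rolling without slipping gives ω = v/R, so the total kinetic energy is ½Mv² + ½Iω² = ½(1+k)Mv² = (7/10)Mv².
All of this converts to potential energy at the highest point: (7/10)Mv₀² = Mgh.
Thus h = (1+k)v₀²/(2g) = 1.4 × 7.54² / (2 × 10) ≈ 3.98 m.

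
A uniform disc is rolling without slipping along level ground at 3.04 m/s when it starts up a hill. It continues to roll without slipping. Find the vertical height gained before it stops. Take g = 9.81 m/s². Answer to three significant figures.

Here I = (1/2)MR², so the shape factor k = I/(MR²) = 0.5.
The rolling condition ω = v/R makes the rotational term ½I(v/R)² = ½kMv², so KE_total = ½(1+k)Mv² = (3/4)Mv².
All of this converts to potential energy at the highest point: (3/4)Mv₀² = Mgh.
Thus h = (1+k)v₀²/(2g) = 1.5 × 3.04² / (2 × 9.81) ≈ 0.707 m.

h ≈ 0.707 m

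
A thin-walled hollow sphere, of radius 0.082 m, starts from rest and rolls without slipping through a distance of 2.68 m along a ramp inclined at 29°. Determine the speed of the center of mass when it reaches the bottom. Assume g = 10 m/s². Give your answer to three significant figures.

Here I = (2/3)MR², so the shape factor k = I/(MR²) = 2/3.
Rolling without slipping gives ω = v/R, so the total kinetic energy is ½Mv² + ½Iω² = ½(1+k)Mv² = (5/6)Mv².
The vertical drop is h = L sinθ = 2.68 × sin29° = 1.299 m.
Setting Mgh = (5/6)Mv² gives v = √(2gh/(1+k)) = √(2·10·1.299/1.667) ≈ 3.95 m/s.

v ≈ 3.95 m/s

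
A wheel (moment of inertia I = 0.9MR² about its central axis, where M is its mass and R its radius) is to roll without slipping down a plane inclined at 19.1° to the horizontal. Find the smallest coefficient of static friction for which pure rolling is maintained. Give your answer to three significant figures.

μ_min ≈ 0.164

With I = 0.9MR², the ratio k = I/(MR²) is 0.9.
Newton's second law down the slope: Mg sinθ − f = Ma. The torque equation fR = Iα (with α = a/R) gives f = kMa.
These give a = g sinθ/(1+k) and the required friction f = kMg sinθ/(1+k).
With N = Mg cosθ, the no-slip condition f ≤ μN gives μ_min = f/N = k tanθ/(1+k).
μ_min = 0.9 × tan19.1° / 1.9 ≈ 0.164.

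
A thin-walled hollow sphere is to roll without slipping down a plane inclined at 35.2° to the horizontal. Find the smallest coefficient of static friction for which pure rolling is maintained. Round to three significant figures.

μ_min ≈ 0.282

The moment of inertia is (2/3)MR², giving k ≡ I/(MR²) = 2/3.
Translational: Mg sinθ − f = Ma. Rotational about the CM: fR = Iα = kMRa, so f = kMa.
These give a = g sinθ/(1+k) and the required friction f = kMg sinθ/(1+k).
The normal force is N = Mg cosθ, so μ_min = f/N = k tanθ/(1+k).
μ_min = (2/3) × tan35.2° / 1.667 ≈ 0.282.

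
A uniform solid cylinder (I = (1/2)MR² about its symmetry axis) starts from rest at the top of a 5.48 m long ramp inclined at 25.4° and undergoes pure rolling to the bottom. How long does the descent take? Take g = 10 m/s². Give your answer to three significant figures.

With I = (1/2)MR², the ratio k = I/(MR²) is 0.5.
Translational: Mg sinθ − f = Ma. Rotational about the CM: fR = Iα = kMRa, so f = kMa.
Hence a = g sinθ/(1+k) = 10×sin25.4°/1.5 = 2.86 m/s².
Starting from rest, L = ½at², so t = √(2L/a) = √(2×5.48/2.86) ≈ 1.96 s.

t ≈ 1.96 s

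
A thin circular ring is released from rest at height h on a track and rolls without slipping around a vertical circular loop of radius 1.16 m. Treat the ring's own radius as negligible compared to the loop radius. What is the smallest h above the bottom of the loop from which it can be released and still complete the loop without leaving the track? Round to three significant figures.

The moment of inertia is MR², giving k ≡ I/(MR²) = 1.
At the top, contact is just lost when gravity alone supplies the centripetal force: Mg = Mv_top²/r, i.e. v_top² = gr.
With ω = v/R, the kinetic energy at speed v is ½(1+k)Mv² = Mv².
Energy conservation from release (height h) to the top (height 2r): Mgh = Mg(2r) + M·gr.
Thus h_min = 2r + (1+k)r/2 = r(2 + 2/2) = 1.16 × 3 ≈ 3.48 m.

h_min ≈ 3.48 m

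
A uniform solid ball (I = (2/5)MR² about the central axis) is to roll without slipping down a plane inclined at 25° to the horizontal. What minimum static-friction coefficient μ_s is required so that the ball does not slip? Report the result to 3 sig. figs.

μ_min ≈ 0.133

The moment of inertia is (2/5)MR², giving k ≡ I/(MR²) = 0.4.
Along the incline Mg sinθ − f = Ma, and torque about the center fR = Iα = kMR²(a/R) gives f = kMa.
These give a = g sinθ/(1+k) and the required friction f = kMg sinθ/(1+k).
With N = Mg cosθ, the no-slip condition f ≤ μN gives μ_min = f/N = k tanθ/(1+k).
μ_min = 0.4 × tan25° / 1.4 ≈ 0.133.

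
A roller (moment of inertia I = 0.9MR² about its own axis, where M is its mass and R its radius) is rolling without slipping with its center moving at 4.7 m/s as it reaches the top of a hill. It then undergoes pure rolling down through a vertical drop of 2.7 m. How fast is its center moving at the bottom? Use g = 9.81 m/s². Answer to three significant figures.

v ≈ 7.07 m/s

Here I = 0.9MR², so the shape factor k = I/(MR²) = 0.9.
Since it rolls without slipping, ω = v/R and KE = ½Mv² + ½Iω² = ½(1+k)Mv² = (19/20)Mv².
Conserving energy between top and bottom: (19/20)Mv² = (19/20)Mv₀² + Mgh, hence v² = v₀² + 2gh/(1+k).
v = √(4.7² + 2×9.81×2.7/1.9) = √49.97 ≈ 7.07 m/s.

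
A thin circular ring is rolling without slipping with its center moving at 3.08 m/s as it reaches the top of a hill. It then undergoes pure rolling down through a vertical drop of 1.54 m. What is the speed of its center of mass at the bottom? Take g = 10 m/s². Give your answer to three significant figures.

v ≈ 4.99 m/s

With I = MR², the ratio k = I/(MR²) is 1.
The rolling condition ω = v/R makes the rotational term ½I(v/R)² = ½kMv², so KE_total = ½(1+k)Mv² = Mv².
Conserving energy between top and bottom: Mv² = Mv₀² + Mgh, hence v² = v₀² + 2gh/(1+k).
v = √(3.08² + 2×10×1.54/2) = √24.89 ≈ 4.99 m/s.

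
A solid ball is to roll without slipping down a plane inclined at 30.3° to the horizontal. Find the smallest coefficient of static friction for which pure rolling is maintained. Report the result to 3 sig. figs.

μ_min ≈ 0.167

Here I = (2/5)MR², so the shape factor k = I/(MR²) = 0.4.
Translational: Mg sinθ − f = Ma. Rotational about the CM: fR = Iα = kMRa, so f = kMa.
These give a = g sinθ/(1+k) and the required friction f = kMg sinθ/(1+k).
With N = Mg cosθ, the no-slip condition f ≤ μN gives μ_min = f/N = k tanθ/(1+k).
μ_min = 0.4 × tan30.3° / 1.4 ≈ 0.167.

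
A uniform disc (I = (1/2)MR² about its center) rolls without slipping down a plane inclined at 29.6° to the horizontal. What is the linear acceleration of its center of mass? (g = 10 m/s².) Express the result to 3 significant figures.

With I = (1/2)MR², the ratio k = I/(MR²) is 0.5.
Newton's second law down the slope: Mg sinθ − f = Ma. The torque equation fR = Iα (with α = a/R) gives f = kMa.
Eliminating f: Mg sinθ = (1+k)Ma, so a = g sinθ/(1+k) = 10 × sin29.6° / 1.5 ≈ 3.29 m/s².

a ≈ 3.29 m/s²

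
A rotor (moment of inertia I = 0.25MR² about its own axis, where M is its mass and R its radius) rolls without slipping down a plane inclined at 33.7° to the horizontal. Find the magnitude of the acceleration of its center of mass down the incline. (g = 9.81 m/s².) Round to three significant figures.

For this body I = 0.25MR², i.e. k = I/(MR²) = 0.25.
Translational: Mg sinθ − f = Ma. Rotational about the CM: fR = Iα = kMRa, so f = kMa.
Eliminating f: Mg sinθ = (1+k)Ma, so a = g sinθ/(1+k) = 9.81 × sin33.7° / 1.25 ≈ 4.35 m/s².

a ≈ 4.35 m/s²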